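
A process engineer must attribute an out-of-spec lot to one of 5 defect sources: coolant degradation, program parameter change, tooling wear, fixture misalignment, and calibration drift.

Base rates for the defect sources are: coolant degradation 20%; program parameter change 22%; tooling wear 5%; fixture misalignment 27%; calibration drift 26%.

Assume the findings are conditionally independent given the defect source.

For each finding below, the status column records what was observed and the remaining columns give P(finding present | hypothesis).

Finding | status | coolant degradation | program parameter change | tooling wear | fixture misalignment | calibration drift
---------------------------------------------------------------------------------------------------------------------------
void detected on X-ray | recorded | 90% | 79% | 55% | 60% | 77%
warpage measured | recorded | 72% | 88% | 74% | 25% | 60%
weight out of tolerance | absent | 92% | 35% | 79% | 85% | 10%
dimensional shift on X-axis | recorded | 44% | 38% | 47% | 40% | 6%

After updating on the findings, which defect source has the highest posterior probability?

For each hypothesis, the unnormalized posterior weight is prior × product of the finding likelihoods (using 1 − P(present | H) for each absent finding):
  coolant degradation: 0.20 × 0.90 × 0.72 × (1 − 0.92) × 0.44 = 0.0045619
  program parameter change: 0.22 × 0.79 × 0.88 × (1 − 0.35) × 0.38 = 0.037777
  tooling wear: 0.05 × 0.55 × 0.74 × (1 − 0.79) × 0.47 = 0.0020085
  fixture misalignment: 0.27 × 0.60 × 0.25 × (1 − 0.85) × 0.40 = 0.00243
  calibration drift: 0.26 × 0.77 × 0.60 × (1 − 0.10) × 0.06 = 0.0064865
The unnormalized weights sum to 0.053264.
P(coolant degradation | evidence) ≈ 0.0045619 / 0.053264 ≈ 0.086
P(program parameter change | evidence) ≈ 0.037777 / 0.053264 ≈ 0.709
P(tooling wear | evidence) ≈ 0.0020085 / 0.053264 ≈ 0.038
P(fixture misalignment | evidence) ≈ 0.00243 / 0.053264 ≈ 0.046
P(calibration drift | evidence) ≈ 0.0064865 / 0.053264 ≈ 0.122
The largest is 0.709, so program parameter change is most probable.

program parameter change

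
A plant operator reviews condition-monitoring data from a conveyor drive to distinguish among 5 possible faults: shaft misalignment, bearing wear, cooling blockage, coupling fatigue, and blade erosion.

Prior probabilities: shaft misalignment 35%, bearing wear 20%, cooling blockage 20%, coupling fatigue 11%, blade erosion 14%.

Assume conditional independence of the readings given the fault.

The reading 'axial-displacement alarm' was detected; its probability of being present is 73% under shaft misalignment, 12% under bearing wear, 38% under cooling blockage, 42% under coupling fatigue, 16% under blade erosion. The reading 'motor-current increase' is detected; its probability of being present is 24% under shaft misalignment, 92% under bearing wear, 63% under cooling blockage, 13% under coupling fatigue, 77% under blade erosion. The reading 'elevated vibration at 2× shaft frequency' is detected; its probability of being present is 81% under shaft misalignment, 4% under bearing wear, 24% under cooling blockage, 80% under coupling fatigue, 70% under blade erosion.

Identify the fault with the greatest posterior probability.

Multiply each prior by the joint likelihood of the reading pattern:
  shaft misalignment: 0.35 × 0.73 × 0.24 × 0.81 = 0.049669
  bearing wear: 0.20 × 0.12 × 0.92 × 0.04 = 0.0008832
  cooling blockage: 0.20 × 0.38 × 0.63 × 0.24 = 0.011491
  coupling fatigue: 0.11 × 0.42 × 0.13 × 0.80 = 0.0048048
  blade erosion: 0.14 × 0.16 × 0.77 × 0.70 = 0.012074
The unnormalized weights sum to 0.078922.
P(shaft misalignment | evidence) ≈ 0.049669 / 0.078922 ≈ 0.629
P(bearing wear | evidence) ≈ 0.0008832 / 0.078922 ≈ 0.011
P(cooling blockage | evidence) ≈ 0.011491 / 0.078922 ≈ 0.146
P(coupling fatigue | evidence) ≈ 0.0048048 / 0.078922 ≈ 0.061
P(blade erosion | evidence) ≈ 0.012074 / 0.078922 ≈ 0.153
The largest is 0.629, so shaft misalignment is most probable.

shaft misalignment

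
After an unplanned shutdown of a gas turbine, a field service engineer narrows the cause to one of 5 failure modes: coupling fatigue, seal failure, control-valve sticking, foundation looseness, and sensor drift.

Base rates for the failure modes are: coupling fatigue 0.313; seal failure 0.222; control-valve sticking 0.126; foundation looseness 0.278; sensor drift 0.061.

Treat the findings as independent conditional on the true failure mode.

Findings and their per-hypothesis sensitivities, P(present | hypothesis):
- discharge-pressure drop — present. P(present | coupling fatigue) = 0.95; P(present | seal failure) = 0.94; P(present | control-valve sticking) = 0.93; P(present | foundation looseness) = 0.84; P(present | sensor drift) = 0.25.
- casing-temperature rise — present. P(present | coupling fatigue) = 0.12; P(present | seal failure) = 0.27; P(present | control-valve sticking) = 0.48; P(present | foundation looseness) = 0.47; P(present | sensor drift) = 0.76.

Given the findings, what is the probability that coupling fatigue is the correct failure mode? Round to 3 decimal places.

For each hypothesis, the unnormalized posterior weight is prior × product of the finding likelihoods:
  coupling fatigue: 0.313 × 0.95 × 0.12 = 0.035682
  seal failure: 0.222 × 0.94 × 0.27 = 0.056344
  control-valve sticking: 0.126 × 0.93 × 0.48 = 0.056246
  foundation looseness: 0.278 × 0.84 × 0.47 = 0.10975
  sensor drift: 0.061 × 0.25 × 0.76 = 0.01159
Normalizing constant Z = 0.035682 + 0.056344 + 0.056246 + 0.10975 + 0.01159 = 0.26962.
P(coupling fatigue | evidence) = 0.035682 / 0.26962 ≈ 0.132.

0.132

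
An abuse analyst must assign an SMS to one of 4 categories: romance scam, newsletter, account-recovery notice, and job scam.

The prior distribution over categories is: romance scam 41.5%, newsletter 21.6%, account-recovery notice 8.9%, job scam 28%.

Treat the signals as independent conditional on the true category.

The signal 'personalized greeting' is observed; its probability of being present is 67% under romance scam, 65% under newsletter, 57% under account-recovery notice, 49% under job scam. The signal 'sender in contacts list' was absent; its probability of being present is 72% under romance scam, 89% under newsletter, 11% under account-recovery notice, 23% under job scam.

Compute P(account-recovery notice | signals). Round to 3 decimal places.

For each hypothesis, the unnormalized posterior weight is prior × product of the signal likelihoods (using 1 − P(present | H) for each absent signal):
  romance scam: 0.415 × 0.67 × (1 − 0.72) = 0.077854
  newsletter: 0.216 × 0.65 × (1 − 0.89) = 0.015444
  account-recovery notice: 0.089 × 0.57 × (1 − 0.11) = 0.04515
  job scam: 0.280 × 0.49 × (1 − 0.23) = 0.10564
Normalizing constant Z = 0.077854 + 0.015444 + 0.04515 + 0.10564 = 0.24409.
P(account-recovery notice | evidence) = 0.04515 / 0.24409 ≈ 0.185.

0.185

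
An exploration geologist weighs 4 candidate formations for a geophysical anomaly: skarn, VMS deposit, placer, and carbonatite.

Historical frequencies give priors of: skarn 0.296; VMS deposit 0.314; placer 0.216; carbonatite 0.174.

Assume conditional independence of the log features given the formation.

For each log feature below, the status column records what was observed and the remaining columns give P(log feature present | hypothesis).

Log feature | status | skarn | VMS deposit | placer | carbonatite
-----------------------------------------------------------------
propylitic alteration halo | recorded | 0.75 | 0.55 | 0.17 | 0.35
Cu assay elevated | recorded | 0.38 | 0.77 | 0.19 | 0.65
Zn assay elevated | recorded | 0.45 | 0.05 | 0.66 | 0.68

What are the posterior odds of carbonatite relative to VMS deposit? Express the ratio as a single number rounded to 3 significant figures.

4.05

Posterior odds equal prior odds times the likelihood ratio; only the two competing hypotheses matter.
  carbonatite: 0.174 × 0.35 × 0.65 × 0.68 = 0.026918
  VMS deposit: 0.314 × 0.55 × 0.77 × 0.05 = 0.006649
Odds(carbonatite : VMS deposit) = 0.026918 / 0.006649 ≈ 4.05.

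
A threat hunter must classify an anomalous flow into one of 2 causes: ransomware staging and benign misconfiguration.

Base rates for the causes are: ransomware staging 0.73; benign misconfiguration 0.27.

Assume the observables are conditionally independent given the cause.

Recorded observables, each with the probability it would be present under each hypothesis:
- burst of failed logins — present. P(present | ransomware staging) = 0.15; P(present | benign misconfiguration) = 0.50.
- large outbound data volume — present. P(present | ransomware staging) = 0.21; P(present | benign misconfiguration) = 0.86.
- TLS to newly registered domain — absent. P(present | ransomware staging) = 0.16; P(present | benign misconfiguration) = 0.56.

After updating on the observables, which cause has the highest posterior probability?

By Bayes' rule with conditional independence, the unnormalized weight for each hypothesis is prior × ∏ likelihoods (using 1 − P(present | H) for each absent observable):
  ransomware staging: 0.73 × 0.15 × 0.21 × (1 − 0.16) = 0.019316
  benign misconfiguration: 0.27 × 0.50 × 0.86 × (1 − 0.56) = 0.051084
The unnormalized weights sum to 0.0704.
P(ransomware staging | evidence) ≈ 0.019316 / 0.0704 ≈ 0.274
P(benign misconfiguration | evidence) ≈ 0.051084 / 0.0704 ≈ 0.726
The largest is 0.726, so benign misconfiguration is most probable.

benign misconfiguration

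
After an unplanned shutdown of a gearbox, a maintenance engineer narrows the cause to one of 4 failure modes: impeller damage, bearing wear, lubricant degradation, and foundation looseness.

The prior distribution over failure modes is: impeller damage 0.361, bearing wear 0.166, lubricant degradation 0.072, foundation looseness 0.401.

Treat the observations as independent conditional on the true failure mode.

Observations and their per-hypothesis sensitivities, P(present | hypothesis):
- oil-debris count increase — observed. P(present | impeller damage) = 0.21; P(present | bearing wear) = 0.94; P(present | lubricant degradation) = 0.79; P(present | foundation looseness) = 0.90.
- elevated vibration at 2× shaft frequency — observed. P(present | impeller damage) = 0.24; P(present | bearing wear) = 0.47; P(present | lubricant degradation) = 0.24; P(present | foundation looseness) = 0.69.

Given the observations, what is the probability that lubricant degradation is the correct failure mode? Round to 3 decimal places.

0.039

Multiply each prior by the joint likelihood of the evidence pattern:
  impeller damage: 0.361 × 0.21 × 0.24 = 0.018194
  bearing wear: 0.166 × 0.94 × 0.47 = 0.073339
  lubricant degradation: 0.072 × 0.79 × 0.24 = 0.013651
  foundation looseness: 0.401 × 0.90 × 0.69 = 0.24902
Marginal likelihood of the evidence = 0.35421.
P(lubricant degradation | evidence) = 0.013651 / 0.35421 ≈ 0.039.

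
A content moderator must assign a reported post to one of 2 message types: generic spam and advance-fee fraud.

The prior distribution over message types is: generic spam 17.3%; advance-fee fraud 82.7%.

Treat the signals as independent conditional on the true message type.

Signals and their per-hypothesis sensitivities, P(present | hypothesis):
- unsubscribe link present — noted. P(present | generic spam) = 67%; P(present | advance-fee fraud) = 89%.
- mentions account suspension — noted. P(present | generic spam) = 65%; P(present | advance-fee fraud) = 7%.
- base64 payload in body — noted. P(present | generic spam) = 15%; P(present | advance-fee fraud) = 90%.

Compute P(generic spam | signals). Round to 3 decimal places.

0.196

By Bayes' rule with conditional independence, the unnormalized weight for each hypothesis is prior × ∏ likelihoods:
  generic spam: 0.173 × 0.67 × 0.65 × 0.15 = 0.011301
  advance-fee fraud: 0.827 × 0.89 × 0.07 × 0.90 = 0.04637
Normalizing constant Z = 0.011301 + 0.04637 = 0.057671.
P(generic spam | evidence) = 0.011301 / 0.057671 ≈ 0.196.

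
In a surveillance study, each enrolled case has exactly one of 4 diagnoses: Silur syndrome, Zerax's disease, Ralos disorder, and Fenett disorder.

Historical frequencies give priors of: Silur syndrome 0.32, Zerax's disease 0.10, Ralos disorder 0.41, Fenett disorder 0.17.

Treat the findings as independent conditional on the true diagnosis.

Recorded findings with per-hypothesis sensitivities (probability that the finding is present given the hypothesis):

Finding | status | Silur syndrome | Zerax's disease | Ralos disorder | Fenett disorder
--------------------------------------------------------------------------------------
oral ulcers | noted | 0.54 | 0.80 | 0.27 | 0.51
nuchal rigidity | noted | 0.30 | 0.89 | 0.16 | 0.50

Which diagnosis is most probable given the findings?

Multiply each prior by the joint likelihood of the evidence pattern:
  Silur syndrome: 0.32 × 0.54 × 0.30 = 0.05184
  Zerax's disease: 0.10 × 0.80 × 0.89 = 0.0712
  Ralos disorder: 0.41 × 0.27 × 0.16 = 0.017712
  Fenett disorder: 0.17 × 0.51 × 0.50 = 0.04335
Normalizing constant Z = 0.05184 + 0.0712 + 0.017712 + 0.04335 = 0.1841.
P(Silur syndrome | evidence) ≈ 0.05184 / 0.1841 ≈ 0.282
P(Zerax's disease | evidence) ≈ 0.0712 / 0.1841 ≈ 0.387
P(Ralos disorder | evidence) ≈ 0.017712 / 0.1841 ≈ 0.096
P(Fenett disorder | evidence) ≈ 0.04335 / 0.1841 ≈ 0.235
The largest is 0.387, so Zerax's disease is most probable.

Zerax's disease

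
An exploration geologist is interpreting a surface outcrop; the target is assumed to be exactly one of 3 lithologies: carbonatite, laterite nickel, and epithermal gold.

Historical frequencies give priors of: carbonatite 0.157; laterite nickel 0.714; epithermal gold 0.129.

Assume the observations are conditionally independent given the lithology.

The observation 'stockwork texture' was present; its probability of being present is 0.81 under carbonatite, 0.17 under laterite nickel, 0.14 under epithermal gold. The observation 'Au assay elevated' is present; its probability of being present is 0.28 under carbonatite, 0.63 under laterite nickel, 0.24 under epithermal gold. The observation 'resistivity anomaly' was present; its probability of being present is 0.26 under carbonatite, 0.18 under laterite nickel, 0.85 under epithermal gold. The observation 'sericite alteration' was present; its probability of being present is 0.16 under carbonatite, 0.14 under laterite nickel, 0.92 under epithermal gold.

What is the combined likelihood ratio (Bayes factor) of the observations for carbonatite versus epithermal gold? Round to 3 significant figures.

0.359

Take the product of per-observation likelihoods under each hypothesis, then divide.
  carbonatite: 0.81 × 0.28 × 0.26 × 0.16 = 0.0094349
  epithermal gold: 0.14 × 0.24 × 0.85 × 0.92 = 0.026275
Bayes factor = 0.0094349 / 0.026275 ≈ 0.359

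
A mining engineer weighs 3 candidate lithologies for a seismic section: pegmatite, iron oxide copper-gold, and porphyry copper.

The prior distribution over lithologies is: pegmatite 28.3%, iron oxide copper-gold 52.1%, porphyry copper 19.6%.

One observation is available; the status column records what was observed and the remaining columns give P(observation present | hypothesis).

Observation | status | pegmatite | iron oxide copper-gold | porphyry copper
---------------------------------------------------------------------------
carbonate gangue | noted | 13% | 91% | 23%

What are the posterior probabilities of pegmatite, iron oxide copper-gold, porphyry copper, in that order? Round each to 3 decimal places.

0.066, 0.853, 0.081

By Bayes' rule, the unnormalized weight for each hypothesis is prior × likelihood:
  pegmatite: 0.283 × 0.13 = 0.03679
  iron oxide copper-gold: 0.521 × 0.91 = 0.47411
  porphyry copper: 0.196 × 0.23 = 0.04508
Marginal likelihood of the evidence = 0.55598.
P(pegmatite | evidence) = 0.03679 / 0.55598 ≈ 0.066
P(iron oxide copper-gold | evidence) = 0.47411 / 0.55598 ≈ 0.853
P(porphyry copper | evidence) = 0.04508 / 0.55598 ≈ 0.081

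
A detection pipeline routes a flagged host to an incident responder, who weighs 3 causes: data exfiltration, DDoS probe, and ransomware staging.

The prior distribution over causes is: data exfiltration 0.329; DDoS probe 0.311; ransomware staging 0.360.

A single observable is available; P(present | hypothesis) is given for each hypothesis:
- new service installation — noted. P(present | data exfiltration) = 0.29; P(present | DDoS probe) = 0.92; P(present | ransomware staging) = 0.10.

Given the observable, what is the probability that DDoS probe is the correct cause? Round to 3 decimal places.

By Bayes' rule, the unnormalized weight for each hypothesis is prior × likelihood:
  data exfiltration: 0.329 × 0.29 = 0.09541
  DDoS probe: 0.311 × 0.92 = 0.28612
  ransomware staging: 0.360 × 0.10 = 0.036
Marginal likelihood of the evidence = 0.41753.
P(DDoS probe | evidence) = 0.28612 / 0.41753 ≈ 0.685.

0.685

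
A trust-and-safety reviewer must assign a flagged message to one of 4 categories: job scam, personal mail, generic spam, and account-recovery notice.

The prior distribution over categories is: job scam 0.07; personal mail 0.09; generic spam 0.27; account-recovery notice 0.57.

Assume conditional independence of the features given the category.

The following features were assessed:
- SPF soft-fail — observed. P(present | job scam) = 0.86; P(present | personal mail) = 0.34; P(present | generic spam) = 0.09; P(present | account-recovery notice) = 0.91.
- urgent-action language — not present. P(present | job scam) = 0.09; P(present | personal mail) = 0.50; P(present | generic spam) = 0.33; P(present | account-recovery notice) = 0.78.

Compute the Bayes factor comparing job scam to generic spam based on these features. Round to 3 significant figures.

Take the product of per-feature likelihoods under each hypothesis (using 1 − P(present | H) for each absent feature), then divide.
  job scam: 0.86 × (1 − 0.09) = 0.7826
  generic spam: 0.09 × (1 − 0.33) = 0.0603
Bayes factor = 0.7826 / 0.0603 ≈ 13.0

13.0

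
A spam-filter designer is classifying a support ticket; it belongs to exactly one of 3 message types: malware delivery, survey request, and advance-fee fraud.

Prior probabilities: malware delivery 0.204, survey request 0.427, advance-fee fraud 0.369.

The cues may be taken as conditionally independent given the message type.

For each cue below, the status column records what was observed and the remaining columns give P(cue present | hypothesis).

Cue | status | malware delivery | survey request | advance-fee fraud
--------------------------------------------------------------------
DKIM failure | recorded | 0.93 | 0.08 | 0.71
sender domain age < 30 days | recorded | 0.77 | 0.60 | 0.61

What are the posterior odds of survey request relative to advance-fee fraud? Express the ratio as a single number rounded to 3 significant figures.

The normalizing constant cancels in an odds ratio, so compute prior × likelihood for the two hypotheses only:
  survey request: 0.427 × 0.08 × 0.60 = 0.020496
  advance-fee fraud: 0.369 × 0.71 × 0.61 = 0.15981
Posterior odds = 0.020496 / 0.15981 ≈ 0.128.

0.128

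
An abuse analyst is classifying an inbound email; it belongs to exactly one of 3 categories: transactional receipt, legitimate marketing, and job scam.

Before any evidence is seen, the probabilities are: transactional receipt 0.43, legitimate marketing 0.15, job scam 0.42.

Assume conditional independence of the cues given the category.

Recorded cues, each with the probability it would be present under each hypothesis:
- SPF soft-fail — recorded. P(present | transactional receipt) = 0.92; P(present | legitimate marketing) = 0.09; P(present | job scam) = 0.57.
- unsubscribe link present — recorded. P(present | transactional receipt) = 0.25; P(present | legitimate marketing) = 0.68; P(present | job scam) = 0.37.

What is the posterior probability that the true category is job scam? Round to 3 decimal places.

0.450

For each hypothesis, the unnormalized posterior weight is prior × product of the cue likelihoods:
  transactional receipt: 0.43 × 0.92 × 0.25 = 0.0989
  legitimate marketing: 0.15 × 0.09 × 0.68 = 0.00918
  job scam: 0.42 × 0.57 × 0.37 = 0.088578
The unnormalized weights sum to 0.19666.
P(job scam | evidence) = 0.088578 / 0.19666 ≈ 0.450.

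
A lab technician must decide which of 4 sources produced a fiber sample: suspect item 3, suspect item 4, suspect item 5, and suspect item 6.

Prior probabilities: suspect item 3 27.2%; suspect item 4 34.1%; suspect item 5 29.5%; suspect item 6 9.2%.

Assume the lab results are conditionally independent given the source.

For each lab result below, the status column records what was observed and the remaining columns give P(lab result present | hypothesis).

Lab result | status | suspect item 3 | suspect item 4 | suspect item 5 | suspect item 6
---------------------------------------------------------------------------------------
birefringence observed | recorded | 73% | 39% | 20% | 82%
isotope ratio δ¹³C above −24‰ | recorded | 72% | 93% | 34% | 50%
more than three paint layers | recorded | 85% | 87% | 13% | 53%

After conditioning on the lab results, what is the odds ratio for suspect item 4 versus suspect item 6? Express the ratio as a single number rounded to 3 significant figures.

5.38

Posterior odds equal prior odds times the likelihood ratio; only the two competing hypotheses matter.
  suspect item 4: 0.341 × 0.39 × 0.93 × 0.87 = 0.1076
  suspect item 6: 0.092 × 0.82 × 0.50 × 0.53 = 0.019992
Posterior odds = 0.1076 / 0.019992 ≈ 5.38.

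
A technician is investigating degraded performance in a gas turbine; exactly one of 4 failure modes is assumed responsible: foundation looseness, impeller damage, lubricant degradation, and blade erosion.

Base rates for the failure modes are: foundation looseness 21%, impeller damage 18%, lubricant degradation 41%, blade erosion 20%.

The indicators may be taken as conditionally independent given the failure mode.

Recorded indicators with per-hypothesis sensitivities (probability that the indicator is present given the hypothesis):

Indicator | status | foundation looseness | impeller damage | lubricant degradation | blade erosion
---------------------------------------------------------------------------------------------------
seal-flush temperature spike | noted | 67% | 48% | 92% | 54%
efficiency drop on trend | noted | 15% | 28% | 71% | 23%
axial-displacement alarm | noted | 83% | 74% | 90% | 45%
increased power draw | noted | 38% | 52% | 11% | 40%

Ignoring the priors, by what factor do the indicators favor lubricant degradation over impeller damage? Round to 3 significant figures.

Take the product of per-indicator likelihoods under each hypothesis, then divide.
  lubricant degradation: 0.92 × 0.71 × 0.90 × 0.11 = 0.064667
  impeller damage: 0.48 × 0.28 × 0.74 × 0.52 = 0.051717
Bayes factor = 0.064667 / 0.051717 ≈ 1.25

1.25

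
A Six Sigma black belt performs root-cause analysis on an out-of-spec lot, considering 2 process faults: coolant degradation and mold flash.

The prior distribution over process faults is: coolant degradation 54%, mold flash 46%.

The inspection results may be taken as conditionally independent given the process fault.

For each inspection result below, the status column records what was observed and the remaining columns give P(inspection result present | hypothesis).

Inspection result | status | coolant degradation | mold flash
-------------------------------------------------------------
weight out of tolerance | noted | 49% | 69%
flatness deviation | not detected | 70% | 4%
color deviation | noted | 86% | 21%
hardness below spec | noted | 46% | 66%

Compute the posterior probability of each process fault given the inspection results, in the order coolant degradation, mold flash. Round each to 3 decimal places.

0.426, 0.574

By Bayes' rule with conditional independence, the unnormalized weight for each hypothesis is prior × ∏ likelihoods (using 1 − P(present | H) for each absent inspection result):
  coolant degradation: 0.54 × 0.49 × (1 − 0.70) × 0.86 × 0.46 = 0.031403
  mold flash: 0.46 × 0.69 × (1 − 0.04) × 0.21 × 0.66 = 0.042232
The unnormalized weights sum to 0.073635.
P(coolant degradation | evidence) = 0.031403 / 0.073635 ≈ 0.426
P(mold flash | evidence) = 0.042232 / 0.073635 ≈ 0.574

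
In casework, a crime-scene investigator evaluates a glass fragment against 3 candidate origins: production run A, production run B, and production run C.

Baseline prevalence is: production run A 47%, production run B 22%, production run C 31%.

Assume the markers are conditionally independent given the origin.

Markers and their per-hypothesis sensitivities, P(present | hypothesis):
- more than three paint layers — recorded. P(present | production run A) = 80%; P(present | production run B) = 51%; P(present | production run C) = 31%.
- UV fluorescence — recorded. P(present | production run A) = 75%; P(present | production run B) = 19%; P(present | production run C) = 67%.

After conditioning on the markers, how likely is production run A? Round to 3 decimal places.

0.767

Multiply each prior by the joint likelihood of the marker pattern:
  production run A: 0.47 × 0.80 × 0.75 = 0.282
  production run B: 0.22 × 0.51 × 0.19 = 0.021318
  production run C: 0.31 × 0.31 × 0.67 = 0.064387
The unnormalized weights sum to 0.36771.
P(production run A | evidence) = 0.282 / 0.36771 ≈ 0.767.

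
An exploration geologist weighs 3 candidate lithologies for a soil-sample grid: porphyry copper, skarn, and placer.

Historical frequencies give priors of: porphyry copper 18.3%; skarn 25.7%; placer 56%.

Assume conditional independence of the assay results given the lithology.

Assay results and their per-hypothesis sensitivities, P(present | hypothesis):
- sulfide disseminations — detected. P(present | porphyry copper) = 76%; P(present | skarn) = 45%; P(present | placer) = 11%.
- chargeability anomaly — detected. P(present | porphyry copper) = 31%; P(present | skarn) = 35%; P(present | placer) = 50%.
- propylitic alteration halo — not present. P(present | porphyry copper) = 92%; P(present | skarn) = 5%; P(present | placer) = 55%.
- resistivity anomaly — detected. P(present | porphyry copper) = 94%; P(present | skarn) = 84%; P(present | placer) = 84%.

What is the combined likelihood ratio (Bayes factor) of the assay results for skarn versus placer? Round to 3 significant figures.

6.05

The Bayes factor is the ratio of the joint likelihoods of the assay result pattern under the two hypotheses (using 1 − P(present | H) for each absent assay result).
  skarn: 0.45 × 0.35 × (1 − 0.05) × 0.84 = 0.12568
  placer: 0.11 × 0.50 × (1 − 0.55) × 0.84 = 0.02079
Bayes factor = 0.12568 / 0.02079 ≈ 6.05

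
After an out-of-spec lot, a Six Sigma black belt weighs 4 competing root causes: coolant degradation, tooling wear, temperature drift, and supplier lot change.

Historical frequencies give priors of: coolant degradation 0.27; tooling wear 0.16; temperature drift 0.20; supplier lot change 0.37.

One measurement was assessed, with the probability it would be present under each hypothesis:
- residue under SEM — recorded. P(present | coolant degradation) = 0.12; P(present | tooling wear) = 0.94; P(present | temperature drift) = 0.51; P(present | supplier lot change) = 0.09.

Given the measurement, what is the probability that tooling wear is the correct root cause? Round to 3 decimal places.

By Bayes' rule, the unnormalized weight for each hypothesis is prior × likelihood:
  coolant degradation: 0.27 × 0.12 = 0.0324
  tooling wear: 0.16 × 0.94 = 0.1504
  temperature drift: 0.20 × 0.51 = 0.102
  supplier lot change: 0.37 × 0.09 = 0.0333
Normalizing constant Z = 0.0324 + 0.1504 + 0.102 + 0.0333 = 0.3181.
P(tooling wear | evidence) = 0.1504 / 0.3181 ≈ 0.473.

0.473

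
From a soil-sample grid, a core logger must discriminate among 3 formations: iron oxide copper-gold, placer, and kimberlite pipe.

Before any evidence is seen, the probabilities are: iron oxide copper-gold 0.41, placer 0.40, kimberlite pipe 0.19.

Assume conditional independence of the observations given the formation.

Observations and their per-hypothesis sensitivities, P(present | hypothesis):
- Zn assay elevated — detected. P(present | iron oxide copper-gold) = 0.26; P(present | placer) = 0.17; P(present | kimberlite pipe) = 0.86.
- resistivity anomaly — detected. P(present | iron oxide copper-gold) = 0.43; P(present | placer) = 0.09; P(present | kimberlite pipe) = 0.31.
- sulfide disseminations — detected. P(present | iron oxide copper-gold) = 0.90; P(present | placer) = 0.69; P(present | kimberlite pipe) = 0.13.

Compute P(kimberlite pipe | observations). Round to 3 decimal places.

Multiply each prior by the joint likelihood of the evidence pattern:
  iron oxide copper-gold: 0.41 × 0.26 × 0.43 × 0.90 = 0.041254
  placer: 0.40 × 0.17 × 0.09 × 0.69 = 0.0042228
  kimberlite pipe: 0.19 × 0.86 × 0.31 × 0.13 = 0.006585
Marginal likelihood of the evidence = 0.052062.
P(kimberlite pipe | evidence) = 0.006585 / 0.052062 ≈ 0.126.

0.126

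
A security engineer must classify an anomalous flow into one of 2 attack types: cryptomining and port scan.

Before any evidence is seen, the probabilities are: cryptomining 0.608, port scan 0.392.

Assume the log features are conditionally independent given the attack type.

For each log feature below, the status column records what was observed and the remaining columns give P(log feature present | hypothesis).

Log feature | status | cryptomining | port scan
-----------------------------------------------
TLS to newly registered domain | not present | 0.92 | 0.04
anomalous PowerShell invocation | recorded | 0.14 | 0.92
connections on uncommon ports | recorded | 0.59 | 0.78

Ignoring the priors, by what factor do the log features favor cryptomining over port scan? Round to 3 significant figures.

Joint likelihood of the log feature pattern under each hypothesis (using 1 − P(present | H) for each absent log feature):
  cryptomining: (1 − 0.92) × 0.14 × 0.59 = 0.006608
  port scan: (1 − 0.04) × 0.92 × 0.78 = 0.6889
Bayes factor = 0.006608 / 0.6889 ≈ 0.00959

0.00959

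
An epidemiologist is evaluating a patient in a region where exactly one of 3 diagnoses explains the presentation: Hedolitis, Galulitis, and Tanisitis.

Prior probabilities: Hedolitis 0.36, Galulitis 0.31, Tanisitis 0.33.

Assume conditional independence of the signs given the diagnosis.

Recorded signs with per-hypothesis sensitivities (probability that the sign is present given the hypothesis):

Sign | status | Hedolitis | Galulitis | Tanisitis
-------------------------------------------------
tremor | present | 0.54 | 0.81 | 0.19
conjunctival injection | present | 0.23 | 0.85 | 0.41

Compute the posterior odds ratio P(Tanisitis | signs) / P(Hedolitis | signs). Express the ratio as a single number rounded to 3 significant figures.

The normalizing constant cancels in an odds ratio, so compute prior × likelihood for the two hypotheses only:
  Tanisitis: 0.33 × 0.19 × 0.41 = 0.025707
  Hedolitis: 0.36 × 0.54 × 0.23 = 0.044712
Posterior odds = 0.025707 / 0.044712 ≈ 0.575.

0.575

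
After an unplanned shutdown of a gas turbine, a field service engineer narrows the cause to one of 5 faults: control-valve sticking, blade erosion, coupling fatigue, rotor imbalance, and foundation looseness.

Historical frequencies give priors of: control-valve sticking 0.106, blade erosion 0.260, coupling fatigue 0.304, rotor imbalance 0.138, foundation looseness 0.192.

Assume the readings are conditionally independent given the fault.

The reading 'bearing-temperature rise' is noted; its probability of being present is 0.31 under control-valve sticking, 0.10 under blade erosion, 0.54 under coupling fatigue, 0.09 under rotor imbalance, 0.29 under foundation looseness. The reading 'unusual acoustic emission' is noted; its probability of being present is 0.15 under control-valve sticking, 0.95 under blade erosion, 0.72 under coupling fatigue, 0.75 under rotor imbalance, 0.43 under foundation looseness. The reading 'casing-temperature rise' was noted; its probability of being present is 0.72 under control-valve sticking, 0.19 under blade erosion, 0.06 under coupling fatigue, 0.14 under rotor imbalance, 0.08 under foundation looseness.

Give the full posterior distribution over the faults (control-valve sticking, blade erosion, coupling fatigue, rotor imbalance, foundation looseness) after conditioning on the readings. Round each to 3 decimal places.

Multiply each prior by the joint likelihood of the reading pattern:
  control-valve sticking: 0.106 × 0.31 × 0.15 × 0.72 = 0.0035489
  blade erosion: 0.260 × 0.10 × 0.95 × 0.19 = 0.004693
  coupling fatigue: 0.304 × 0.54 × 0.72 × 0.06 = 0.0070917
  rotor imbalance: 0.138 × 0.09 × 0.75 × 0.14 = 0.0013041
  foundation looseness: 0.192 × 0.29 × 0.43 × 0.08 = 0.0019154
Normalizing constant Z = 0.0035489 + 0.004693 + 0.0070917 + 0.0013041 + 0.0019154 = 0.018553.
P(control-valve sticking | evidence) = 0.0035489 / 0.018553 ≈ 0.191
P(blade erosion | evidence) = 0.004693 / 0.018553 ≈ 0.253
P(coupling fatigue | evidence) = 0.0070917 / 0.018553 ≈ 0.382
P(rotor imbalance | evidence) = 0.0013041 / 0.018553 ≈ 0.070
P(foundation looseness | evidence) = 0.0019154 / 0.018553 ≈ 0.103

0.191, 0.253, 0.382, 0.070, 0.103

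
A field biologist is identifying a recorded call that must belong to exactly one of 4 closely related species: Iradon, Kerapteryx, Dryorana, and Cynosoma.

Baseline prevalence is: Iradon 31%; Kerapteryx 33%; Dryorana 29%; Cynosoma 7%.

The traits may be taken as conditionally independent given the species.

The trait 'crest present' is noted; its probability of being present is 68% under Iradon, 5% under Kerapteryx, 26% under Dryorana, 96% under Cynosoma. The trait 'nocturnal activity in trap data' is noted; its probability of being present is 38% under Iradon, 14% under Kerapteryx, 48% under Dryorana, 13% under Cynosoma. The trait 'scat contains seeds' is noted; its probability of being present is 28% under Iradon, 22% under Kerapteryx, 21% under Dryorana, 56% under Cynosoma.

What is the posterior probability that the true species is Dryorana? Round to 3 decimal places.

0.215

Multiply each prior by the joint likelihood of the trait pattern:
  Iradon: 0.31 × 0.68 × 0.38 × 0.28 = 0.022429
  Kerapteryx: 0.33 × 0.05 × 0.14 × 0.22 = 0.0005082
  Dryorana: 0.29 × 0.26 × 0.48 × 0.21 = 0.0076003
  Cynosoma: 0.07 × 0.96 × 0.13 × 0.56 = 0.0048922
The unnormalized weights sum to 0.03543.
P(Dryorana | evidence) = 0.0076003 / 0.03543 ≈ 0.215.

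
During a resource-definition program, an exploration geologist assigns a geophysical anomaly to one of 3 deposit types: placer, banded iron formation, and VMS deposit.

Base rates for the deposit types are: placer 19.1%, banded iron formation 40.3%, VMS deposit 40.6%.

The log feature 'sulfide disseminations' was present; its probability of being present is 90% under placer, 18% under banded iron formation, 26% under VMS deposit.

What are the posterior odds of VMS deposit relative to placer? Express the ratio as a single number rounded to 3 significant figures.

The normalizing constant cancels in an odds ratio, so compute prior × likelihood for the two hypotheses only:
  VMS deposit: 0.406 × 0.26 = 0.10556
  placer: 0.191 × 0.90 = 0.1719
Posterior odds = 0.10556 / 0.1719 ≈ 0.614.

0.614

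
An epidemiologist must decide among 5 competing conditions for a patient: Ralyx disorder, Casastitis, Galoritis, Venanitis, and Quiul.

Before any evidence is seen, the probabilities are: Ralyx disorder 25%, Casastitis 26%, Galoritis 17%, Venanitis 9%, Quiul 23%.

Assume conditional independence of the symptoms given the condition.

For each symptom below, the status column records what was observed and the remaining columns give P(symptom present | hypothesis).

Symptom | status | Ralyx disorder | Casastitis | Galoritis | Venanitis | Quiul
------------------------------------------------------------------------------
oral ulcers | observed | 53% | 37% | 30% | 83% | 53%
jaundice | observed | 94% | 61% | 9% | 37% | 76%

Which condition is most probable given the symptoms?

Ralyx disorder

For each hypothesis, the unnormalized posterior weight is prior × product of the symptom likelihoods:
  Ralyx disorder: 0.25 × 0.53 × 0.94 = 0.12455
  Casastitis: 0.26 × 0.37 × 0.61 = 0.058682
  Galoritis: 0.17 × 0.30 × 0.09 = 0.00459
  Venanitis: 0.09 × 0.83 × 0.37 = 0.027639
  Quiul: 0.23 × 0.53 × 0.76 = 0.092644
Marginal likelihood of the evidence = 0.30811.
P(Ralyx disorder | evidence) ≈ 0.12455 / 0.30811 ≈ 0.404
P(Casastitis | evidence) ≈ 0.058682 / 0.30811 ≈ 0.190
P(Galoritis | evidence) ≈ 0.00459 / 0.30811 ≈ 0.015
P(Venanitis | evidence) ≈ 0.027639 / 0.30811 ≈ 0.090
P(Quiul | evidence) ≈ 0.092644 / 0.30811 ≈ 0.301
The largest is 0.404, so Ralyx disorder is most probable.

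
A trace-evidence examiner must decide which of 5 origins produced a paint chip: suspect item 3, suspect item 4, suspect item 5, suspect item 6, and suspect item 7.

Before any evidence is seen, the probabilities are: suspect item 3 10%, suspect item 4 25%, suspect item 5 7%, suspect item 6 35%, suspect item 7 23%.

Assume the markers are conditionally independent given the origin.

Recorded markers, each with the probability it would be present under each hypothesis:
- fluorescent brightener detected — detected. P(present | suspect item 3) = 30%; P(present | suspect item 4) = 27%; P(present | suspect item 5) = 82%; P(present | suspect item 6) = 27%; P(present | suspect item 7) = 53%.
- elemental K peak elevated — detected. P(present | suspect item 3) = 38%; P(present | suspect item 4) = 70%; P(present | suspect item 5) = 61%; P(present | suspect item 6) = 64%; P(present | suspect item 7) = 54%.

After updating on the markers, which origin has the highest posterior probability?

Multiply each prior by the joint likelihood of the marker pattern:
  suspect item 3: 0.10 × 0.30 × 0.38 = 0.0114
  suspect item 4: 0.25 × 0.27 × 0.70 = 0.04725
  suspect item 5: 0.07 × 0.82 × 0.61 = 0.035014
  suspect item 6: 0.35 × 0.27 × 0.64 = 0.06048
  suspect item 7: 0.23 × 0.53 × 0.54 = 0.065826
The unnormalized weights sum to 0.21997.
P(suspect item 3 | evidence) ≈ 0.0114 / 0.21997 ≈ 0.052
P(suspect item 4 | evidence) ≈ 0.04725 / 0.21997 ≈ 0.215
P(suspect item 5 | evidence) ≈ 0.035014 / 0.21997 ≈ 0.159
P(suspect item 6 | evidence) ≈ 0.06048 / 0.21997 ≈ 0.275
P(suspect item 7 | evidence) ≈ 0.065826 / 0.21997 ≈ 0.299
The largest is 0.299, so suspect item 7 is most probable.

suspect item 7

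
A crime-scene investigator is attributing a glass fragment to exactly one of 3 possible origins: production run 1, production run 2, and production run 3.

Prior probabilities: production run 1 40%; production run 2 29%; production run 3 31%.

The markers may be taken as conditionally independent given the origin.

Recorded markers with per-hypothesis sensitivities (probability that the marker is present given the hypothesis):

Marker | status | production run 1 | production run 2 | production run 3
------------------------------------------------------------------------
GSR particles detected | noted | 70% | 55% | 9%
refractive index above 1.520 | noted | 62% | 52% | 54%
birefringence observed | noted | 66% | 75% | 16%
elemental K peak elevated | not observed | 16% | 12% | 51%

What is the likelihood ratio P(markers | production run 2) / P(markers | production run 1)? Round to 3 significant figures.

Joint likelihood of the marker pattern under each hypothesis (using 1 − P(present | H) for each absent marker):
  production run 2: 0.55 × 0.52 × 0.75 × (1 − 0.12) = 0.18876
  production run 1: 0.70 × 0.62 × 0.66 × (1 − 0.16) = 0.24061
Bayes factor = 0.18876 / 0.24061 ≈ 0.785

0.785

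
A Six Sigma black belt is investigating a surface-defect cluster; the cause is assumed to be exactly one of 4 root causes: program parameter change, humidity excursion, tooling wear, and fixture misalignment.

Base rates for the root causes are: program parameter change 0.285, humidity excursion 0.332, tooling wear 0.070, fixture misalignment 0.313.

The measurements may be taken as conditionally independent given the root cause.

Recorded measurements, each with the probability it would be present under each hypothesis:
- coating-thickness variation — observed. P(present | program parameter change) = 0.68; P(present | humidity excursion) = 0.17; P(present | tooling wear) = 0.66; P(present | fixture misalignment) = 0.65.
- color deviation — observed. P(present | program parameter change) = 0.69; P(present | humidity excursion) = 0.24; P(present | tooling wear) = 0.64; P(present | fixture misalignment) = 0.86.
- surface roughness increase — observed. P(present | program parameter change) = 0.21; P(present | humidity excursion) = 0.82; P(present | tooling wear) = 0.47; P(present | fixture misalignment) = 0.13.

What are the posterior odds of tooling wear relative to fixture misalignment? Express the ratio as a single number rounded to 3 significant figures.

The normalizing constant cancels in an odds ratio, so compute prior × likelihood for the two hypotheses only:
  tooling wear: 0.070 × 0.66 × 0.64 × 0.47 = 0.013897
  fixture misalignment: 0.313 × 0.65 × 0.86 × 0.13 = 0.022746
Odds(tooling wear : fixture misalignment) = 0.013897 / 0.022746 ≈ 0.611.

0.611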